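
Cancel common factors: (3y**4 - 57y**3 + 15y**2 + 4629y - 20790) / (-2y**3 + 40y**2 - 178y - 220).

By polynomial division,
  3y**4 - 57y**3 + 15y**2 + 4629y - 20790 = (-(3/2)y - 3/2)(-2y**3 + 40y**2 - 178y - 220) + (-192y**2 + 4032y - 21120)
  -2y**3 + 40y**2 - 178y - 220 = ((1/96)y + 1/96)(-192y**2 + 4032y - 21120) + (0)
Last nonzero remainder: -192y**2 + 4032y - 21120. Dividing through by -192 gives the monic gcd y**2 - 21y + 110.
Cancel y**2 - 21y + 110 from numerator and denominator to get the reduced form.

(-3y**2 - 6y + 189)/(2y + 2)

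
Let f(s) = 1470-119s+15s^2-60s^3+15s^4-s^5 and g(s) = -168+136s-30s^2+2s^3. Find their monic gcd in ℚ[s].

42-13s+s^2

Repeated division with remainder:
  -s^5+15s^4-60s^3+15s^2-119s+1470 = (-(1/2)s^2+4)(2s^3-30s^2+136s-168) + (51s^2-663s+2142)
  2s^3-30s^2+136s-168 = ((2/51)s-4/51)(51s^2-663s+2142) + (0)
Last nonzero remainder: 51s^2-663s+2142. Dividing through by 51 gives the monic gcd s^2-13s+42.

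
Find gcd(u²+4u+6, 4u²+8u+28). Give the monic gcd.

By polynomial division,
  u²+4u+6 = (1/4)(4u²+8u+28) + (2u-1)
  4u²+8u+28 = (2u+5)(2u-1) + (33)
  2u-1 = ((2/33)u-1/33)(33) + (0)
The last nonzero remainder is the constant 33, so the polynomials are coprime and gcd = 1.

1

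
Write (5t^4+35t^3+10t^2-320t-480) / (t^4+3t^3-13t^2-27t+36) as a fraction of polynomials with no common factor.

By polynomial division,
  5t^4+35t^3+10t^2-320t-480 = (5)(t^4+3t^3-13t^2-27t+36) + (20t^3+75t^2-185t-660)
  t^4+3t^3-13t^2-27t+36 = ((1/20)t-3/80)(20t^3+75t^2-185t-660) + (-(15/16)t^2-(15/16)t+45/4)
  20t^3+75t^2-185t-660 = (-(64/3)t-176/3)(-(15/16)t^2-(15/16)t+45/4) + (0)
Last nonzero remainder: -(15/16)t^2-(15/16)t+45/4. Dividing through by -15/16 gives the monic gcd t^2+t-12.
Cancel t^2+t-12 from numerator and denominator to get the reduced form.

(5t^2+30t+40)/(t^2+2t-3)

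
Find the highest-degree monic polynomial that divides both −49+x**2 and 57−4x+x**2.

1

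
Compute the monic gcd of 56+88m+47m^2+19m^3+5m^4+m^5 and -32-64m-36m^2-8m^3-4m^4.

8+8m+m^2+m^3

Repeated division with remainder:
  m^5+5m^4+19m^3+47m^2+88m+56 = (-(1/4)m-3/4)(-4m^4-8m^3-36m^2-64m-32) + (4m^3+4m^2+32m+32)
  -4m^4-8m^3-36m^2-64m-32 = (-m-1)(4m^3+4m^2+32m+32) + (0)
Last nonzero remainder: 4m^3+4m^2+32m+32. Dividing through by 4 gives the monic gcd m^3+m^2+8m+8.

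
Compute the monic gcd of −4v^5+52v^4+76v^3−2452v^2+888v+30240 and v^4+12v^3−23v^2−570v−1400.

v^3+2v^2−43v−140

Repeated division with remainder:
  −4v^5+52v^4+76v^3−2452v^2+888v+30240 = (−4v+100)(v^4+12v^3−23v^2−570v−1400) + (−1216v^3−2432v^2+52288v+170240)
  v^4+12v^3−23v^2−570v−1400 = (−(1/1216)v−5/608)(−1216v^3−2432v^2+52288v+170240) + (0)
Last nonzero remainder: −1216v^3−2432v^2+52288v+170240. Dividing through by −1216 gives the monic gcd v^3+2v^2−43v−140.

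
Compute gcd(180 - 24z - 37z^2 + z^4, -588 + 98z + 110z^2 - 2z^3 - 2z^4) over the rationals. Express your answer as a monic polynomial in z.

Repeated division with remainder:
  z^4 - 37z^2 - 24z + 180 = (-1/2)(-2z^4 - 2z^3 + 110z^2 + 98z - 588) + (-z^3 + 18z^2 + 25z - 114)
  -2z^4 - 2z^3 + 110z^2 + 98z - 588 = (2z + 38)(-z^3 + 18z^2 + 25z - 114) + (-624z^2 - 624z + 3744)
  -z^3 + 18z^2 + 25z - 114 = ((1/624)z - 19/624)(-624z^2 - 624z + 3744) + (0)
Last nonzero remainder: -624z^2 - 624z + 3744. Dividing through by -624 gives the monic gcd z^2 + z - 6.

-6 + z + z^2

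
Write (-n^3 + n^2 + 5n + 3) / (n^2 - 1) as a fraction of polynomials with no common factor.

(-n^2 + 2n + 3)/(n - 1)

Euclidean algorithm in ℚ[n]:
  -n^3 + n^2 + 5n + 3 = (-n + 1)(n^2 - 1) + (4n + 4)
  n^2 - 1 = ((1/4)n - 1/4)(4n + 4) + (0)
Last nonzero remainder: 4n + 4. Dividing through by 4 gives the monic gcd n + 1.
Cancel n + 1 from numerator and denominator to get the reduced form.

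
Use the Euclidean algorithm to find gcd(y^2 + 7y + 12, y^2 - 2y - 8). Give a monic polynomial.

1

Euclidean algorithm in ℚ[y]:
  y^2 + 7y + 12 = (y^2 - 2y - 8) + (9y + 20)
  y^2 - 2y - 8 = ((1/9)y - 38/81)(9y + 20) + (112/81)
  9y + 20 = ((729/112)y + 405/28)(112/81) + (0)
The last nonzero remainder is the constant 112/81, so the polynomials are coprime and gcd = 1.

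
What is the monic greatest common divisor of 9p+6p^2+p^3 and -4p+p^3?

Apply the Euclidean algorithm:
  p^3+6p^2+9p = (p^3-4p) + (6p^2+13p)
  p^3-4p = ((1/6)p-13/36)(6p^2+13p) + ((25/36)p)
  6p^2+13p = ((216/25)p+468/25)((25/36)p) + (0)
Last nonzero remainder: (25/36)p. Dividing through by 25/36 gives the monic gcd p.

p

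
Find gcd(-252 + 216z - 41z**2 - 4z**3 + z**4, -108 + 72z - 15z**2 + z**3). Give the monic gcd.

18 - 9z + z**2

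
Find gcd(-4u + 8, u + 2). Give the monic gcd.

1

By polynomial division,
  -4u + 8 = (-4)(u + 2) + (16)
  u + 2 = ((1/16)u + 1/8)(16) + (0)
The last nonzero remainder is the constant 16, so the polynomials are coprime and gcd = 1.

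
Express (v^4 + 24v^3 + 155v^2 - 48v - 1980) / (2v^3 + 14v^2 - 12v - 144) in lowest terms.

Euclidean algorithm in ℚ[v]:
  v^4 + 24v^3 + 155v^2 - 48v - 1980 = ((1/2)v + 17/2)(2v^3 + 14v^2 - 12v - 144) + (42v^2 + 126v - 756)
  2v^3 + 14v^2 - 12v - 144 = ((1/21)v + 4/21)(42v^2 + 126v - 756) + (0)
Last nonzero remainder: 42v^2 + 126v - 756. Dividing through by 42 gives the monic gcd v^2 + 3v - 18.
Cancel v^2 + 3v - 18 from numerator and denominator to get the reduced form.

(v^2 + 21v + 110)/(2v + 8)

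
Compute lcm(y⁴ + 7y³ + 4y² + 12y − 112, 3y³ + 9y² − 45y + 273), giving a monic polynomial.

y⁶ + 3y⁵ − 11y⁴ + 87y³ − 108y² + 604y − 1456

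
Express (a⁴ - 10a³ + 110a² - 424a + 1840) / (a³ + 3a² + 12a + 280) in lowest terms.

(a² - 6a + 46)/(a + 7)

By polynomial division,
  a⁴ - 10a³ + 110a² - 424a + 1840 = (a - 13)(a³ + 3a² + 12a + 280) + (137a² - 548a + 5480)
  a³ + 3a² + 12a + 280 = ((1/137)a + 7/137)(137a² - 548a + 5480) + (0)
Last nonzero remainder: 137a² - 548a + 5480. Dividing through by 137 gives the monic gcd a² - 4a + 40.
Cancel a² - 4a + 40 from numerator and denominator to get the reduced form.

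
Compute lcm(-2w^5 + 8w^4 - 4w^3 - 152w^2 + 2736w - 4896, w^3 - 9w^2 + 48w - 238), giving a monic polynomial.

w^6 - 11w^5 + 30w^4 + 62w^3 - 1900w^2 + 12024w - 17136

By polynomial division,
  -2w^5 + 8w^4 - 4w^3 - 152w^2 + 2736w - 4896 = (-2w^2 - 10w + 2)(w^3 - 9w^2 + 48w - 238) + (-130w^2 + 260w - 4420)
  w^3 - 9w^2 + 48w - 238 = (-(1/130)w + 7/130)(-130w^2 + 260w - 4420) + (0)
Last nonzero remainder: -130w^2 + 260w - 4420. Dividing through by -130 gives the monic gcd w^2 - 2w + 34.
Then lcm(f, g) = f·g / gcd(f, g); expanding and making the result monic gives the answer.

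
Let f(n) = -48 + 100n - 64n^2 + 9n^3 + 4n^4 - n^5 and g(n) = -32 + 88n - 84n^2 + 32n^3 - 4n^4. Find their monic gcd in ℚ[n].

2 - 3n + n^2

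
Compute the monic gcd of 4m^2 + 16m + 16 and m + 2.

Repeated division with remainder:
  4m^2 + 16m + 16 = (4m + 8)(m + 2) + (0)
The last nonzero remainder m + 2 is already monic.

m + 2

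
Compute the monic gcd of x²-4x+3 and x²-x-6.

Apply the Euclidean algorithm:
  x²-4x+3 = (x²-x-6) + (-3x+9)
  x²-x-6 = (-(1/3)x-2/3)(-3x+9) + (0)
Last nonzero remainder: -3x+9. Dividing through by -3 gives the monic gcd x-3.

x-3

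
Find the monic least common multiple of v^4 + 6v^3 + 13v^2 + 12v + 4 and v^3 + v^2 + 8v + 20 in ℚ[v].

Euclidean algorithm in ℚ[v]:
  v^4 + 6v^3 + 13v^2 + 12v + 4 = (v + 5)(v^3 + v^2 + 8v + 20) + (-48v - 96)
  v^3 + v^2 + 8v + 20 = (-(1/48)v^2 + (1/48)v - 5/24)(-48v - 96) + (0)
Last nonzero remainder: -48v - 96. Dividing through by -48 gives the monic gcd v + 2.
Then lcm(f, g) = f·g / gcd(f, g); expanding and making the result monic gives the answer.

v^6 + 5v^5 + 17v^4 + 59v^3 + 122v^2 + 116v + 40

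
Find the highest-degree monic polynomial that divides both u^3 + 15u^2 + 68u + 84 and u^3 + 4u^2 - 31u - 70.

Apply the Euclidean algorithm:
  u^3 + 15u^2 + 68u + 84 = (u^3 + 4u^2 - 31u - 70) + (11u^2 + 99u + 154)
  u^3 + 4u^2 - 31u - 70 = ((1/11)u - 5/11)(11u^2 + 99u + 154) + (0)
Last nonzero remainder: 11u^2 + 99u + 154. Dividing through by 11 gives the monic gcd u^2 + 9u + 14.

u^2 + 9u + 14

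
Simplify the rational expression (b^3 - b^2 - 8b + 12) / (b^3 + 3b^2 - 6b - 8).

By polynomial division,
  b^3 - b^2 - 8b + 12 = (b^3 + 3b^2 - 6b - 8) + (-4b^2 - 2b + 20)
  b^3 + 3b^2 - 6b - 8 = (-(1/4)b - 5/8)(-4b^2 - 2b + 20) + (-(9/4)b + 9/2)
  -4b^2 - 2b + 20 = ((16/9)b + 40/9)(-(9/4)b + 9/2) + (0)
Last nonzero remainder: -(9/4)b + 9/2. Dividing through by -9/4 gives the monic gcd b - 2.
Cancel b - 2 from numerator and denominator to get the reduced form.

(b^2 + b - 6)/(b^2 + 5b + 4)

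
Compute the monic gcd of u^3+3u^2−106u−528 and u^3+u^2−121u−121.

By polynomial division,
  u^3+3u^2−106u−528 = (u^3+u^2−121u−121) + (2u^2+15u−407)
  u^3+u^2−121u−121 = ((1/2)u−13/4)(2u^2+15u−407) + ((525/4)u−5775/4)
  2u^2+15u−407 = ((8/525)u+148/525)((525/4)u−5775/4) + (0)
Last nonzero remainder: (525/4)u−5775/4. Dividing through by 525/4 gives the monic gcd u−11.

u−11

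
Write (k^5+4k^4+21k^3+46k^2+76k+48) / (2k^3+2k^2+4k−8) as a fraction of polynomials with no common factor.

By polynomial division,
  k^5+4k^4+21k^3+46k^2+76k+48 = ((1/2)k^2+(3/2)k+8)(2k^3+2k^2+4k−8) + (28k^2+56k+112)
  2k^3+2k^2+4k−8 = ((1/14)k−1/14)(28k^2+56k+112) + (0)
Last nonzero remainder: 28k^2+56k+112. Dividing through by 28 gives the monic gcd k^2+2k+4.
Cancel k^2+2k+4 from numerator and denominator to get the reduced form.

(k^3+2k^2+13k+12)/(2k−2)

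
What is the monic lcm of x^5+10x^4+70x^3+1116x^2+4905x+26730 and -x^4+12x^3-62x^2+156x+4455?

x^7+4x^6-45x^5+146x^4-5641x^3-64080x^2-430155x-1470150

By polynomial division,
  x^5+10x^4+70x^3+1116x^2+4905x+26730 = (-x-22)(-x^4+12x^3-62x^2+156x+4455) + (272x^3-92x^2+12792x+124740)
  -x^4+12x^3-62x^2+156x+4455 = (-(1/272)x+793/18496)(272x^3-92x^2+12792x+124740) + (-(50985/4624)x^2+(152955/2312)x-4129785/4624)
  272x^3-92x^2+12792x+124740 = (-(1257728/50985)x-129472/927)(-(50985/4624)x^2+(152955/2312)x-4129785/4624) + (0)
Last nonzero remainder: -(50985/4624)x^2+(152955/2312)x-4129785/4624. Dividing through by -50985/4624 gives the monic gcd x^2-6x+81.
Then lcm(f, g) = f·g / gcd(f, g); expanding and making the result monic gives the answer.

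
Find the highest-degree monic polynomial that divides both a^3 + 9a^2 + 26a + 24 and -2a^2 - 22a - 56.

a + 4

Euclidean algorithm in ℚ[a]:
  a^3 + 9a^2 + 26a + 24 = (-(1/2)a + 1)(-2a^2 - 22a - 56) + (20a + 80)
  -2a^2 - 22a - 56 = (-(1/10)a - 7/10)(20a + 80) + (0)
Last nonzero remainder: 20a + 80. Dividing through by 20 gives the monic gcd a + 4.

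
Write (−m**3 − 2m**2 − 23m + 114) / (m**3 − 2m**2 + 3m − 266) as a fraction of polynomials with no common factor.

(−m + 3)/(m − 7)

Euclidean algorithm in ℚ[m]:
  −m**3 − 2m**2 − 23m + 114 = (−1)(m**3 − 2m**2 + 3m − 266) + (−4m**2 − 20m − 152)
  m**3 − 2m**2 + 3m − 266 = (−(1/4)m + 7/4)(−4m**2 − 20m − 152) + (0)
Last nonzero remainder: −4m**2 − 20m − 152. Dividing through by −4 gives the monic gcd m**2 + 5m + 38.
Cancel m**2 + 5m + 38 from numerator and denominator to get the reduced form.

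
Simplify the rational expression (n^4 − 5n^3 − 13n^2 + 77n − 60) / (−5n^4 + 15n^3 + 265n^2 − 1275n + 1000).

Repeated division with remainder:
  n^4 − 5n^3 − 13n^2 + 77n − 60 = (−1/5)(−5n^4 + 15n^3 + 265n^2 − 1275n + 1000) + (−2n^3 + 40n^2 − 178n + 140)
  −5n^4 + 15n^3 + 265n^2 − 1275n + 1000 = ((5/2)n + 85/2)(−2n^3 + 40n^2 − 178n + 140) + (−990n^2 + 5940n − 4950)
  −2n^3 + 40n^2 − 178n + 140 = ((1/495)n − 14/495)(−990n^2 + 5940n − 4950) + (0)
Last nonzero remainder: −990n^2 + 5940n − 4950. Dividing through by −990 gives the monic gcd n^2 − 6n + 5.
Cancel n^2 − 6n + 5 from numerator and denominator to get the reduced form.

(−n^2 − n + 12)/(5n^2 + 15n − 200)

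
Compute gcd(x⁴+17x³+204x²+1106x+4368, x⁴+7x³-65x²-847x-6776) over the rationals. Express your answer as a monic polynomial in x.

x²+7x+56

By polynomial division,
  x⁴+17x³+204x²+1106x+4368 = (x⁴+7x³-65x²-847x-6776) + (10x³+269x²+1953x+11144)
  x⁴+7x³-65x²-847x-6776 = ((1/10)x-199/100)(10x³+269x²+1953x+11144) + ((27501/100)x²+(192507/100)x+385014/25)
  10x³+269x²+1953x+11144 = ((1000/27501)x+19900/27501)((27501/100)x²+(192507/100)x+385014/25) + (0)
Last nonzero remainder: (27501/100)x²+(192507/100)x+385014/25. Dividing through by 27501/100 gives the monic gcd x²+7x+56.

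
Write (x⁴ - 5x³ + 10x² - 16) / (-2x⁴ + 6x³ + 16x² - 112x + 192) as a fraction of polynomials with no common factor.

Repeated division with remainder:
  x⁴ - 5x³ + 10x² - 16 = (-1/2)(-2x⁴ + 6x³ + 16x² - 112x + 192) + (-2x³ + 18x² - 56x + 80)
  -2x⁴ + 6x³ + 16x² - 112x + 192 = (x + 6)(-2x³ + 18x² - 56x + 80) + (-36x² + 144x - 288)
  -2x³ + 18x² - 56x + 80 = ((1/18)x - 5/18)(-36x² + 144x - 288) + (0)
Last nonzero remainder: -36x² + 144x - 288. Dividing through by -36 gives the monic gcd x² - 4x + 8.
Cancel x² - 4x + 8 from numerator and denominator to get the reduced form.

(-x² + x + 2)/(2x² + 2x - 24)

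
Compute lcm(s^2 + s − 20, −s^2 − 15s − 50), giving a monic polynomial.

Repeated division with remainder:
  s^2 + s − 20 = (−1)(−s^2 − 15s − 50) + (−14s − 70)
  −s^2 − 15s − 50 = ((1/14)s + 5/7)(−14s − 70) + (0)
Last nonzero remainder: −14s − 70. Dividing through by −14 gives the monic gcd s + 5.
Then lcm(f, g) = f·g / gcd(f, g); expanding and making the result monic gives the answer.

s^3 + 11s^2 − 10s − 200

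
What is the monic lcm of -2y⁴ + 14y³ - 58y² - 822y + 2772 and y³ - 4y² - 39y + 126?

y⁵ - 14y⁴ + 78y³ + 208y² - 4263y + 9702

Apply the Euclidean algorithm:
  -2y⁴ + 14y³ - 58y² - 822y + 2772 = (-2y + 6)(y³ - 4y² - 39y + 126) + (-112y² - 336y + 2016)
  y³ - 4y² - 39y + 126 = (-(1/112)y + 1/16)(-112y² - 336y + 2016) + (0)
Last nonzero remainder: -112y² - 336y + 2016. Dividing through by -112 gives the monic gcd y² + 3y - 18.
Then lcm(f, g) = f·g / gcd(f, g); expanding and making the result monic gives the answer.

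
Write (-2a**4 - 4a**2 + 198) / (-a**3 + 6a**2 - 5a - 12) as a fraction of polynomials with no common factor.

Repeated division with remainder:
  -2a**4 - 4a**2 + 198 = (2a + 12)(-a**3 + 6a**2 - 5a - 12) + (-66a**2 + 84a + 342)
  -a**3 + 6a**2 - 5a - 12 = ((1/66)a - 26/363)(-66a**2 + 84a + 342) + (-(504/121)a + 1512/121)
  -66a**2 + 84a + 342 = ((1331/84)a + 2299/84)(-(504/121)a + 1512/121) + (0)
Last nonzero remainder: -(504/121)a + 1512/121. Dividing through by -504/121 gives the monic gcd a - 3.
Cancel a - 3 from numerator and denominator to get the reduced form.

(2a**3 + 6a**2 + 22a + 66)/(a**2 - 3a - 4)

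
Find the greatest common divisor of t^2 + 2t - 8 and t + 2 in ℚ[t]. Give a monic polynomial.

1

Apply the Euclidean algorithm:
  t^2 + 2t - 8 = (t)(t + 2) + (-8)
  t + 2 = (-(1/8)t - 1/4)(-8) + (0)
The last nonzero remainder is the constant -8, so the polynomials are coprime and gcd = 1.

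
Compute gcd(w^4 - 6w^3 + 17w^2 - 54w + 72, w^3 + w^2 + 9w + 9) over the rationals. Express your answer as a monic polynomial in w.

w^2 + 9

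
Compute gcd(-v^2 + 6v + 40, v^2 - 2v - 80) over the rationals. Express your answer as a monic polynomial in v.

Apply the Euclidean algorithm:
  -v^2 + 6v + 40 = (-1)(v^2 - 2v - 80) + (4v - 40)
  v^2 - 2v - 80 = ((1/4)v + 2)(4v - 40) + (0)
Last nonzero remainder: 4v - 40. Dividing through by 4 gives the monic gcd v - 10.

v - 10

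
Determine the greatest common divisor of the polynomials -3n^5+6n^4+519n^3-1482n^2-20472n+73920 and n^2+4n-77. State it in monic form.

n^2+4n-77

By polynomial division,
  -3n^5+6n^4+519n^3-1482n^2-20472n+73920 = (-3n^3+18n^2+216n-960)(n^2+4n-77) + (0)
The last nonzero remainder n^2+4n-77 is already monic.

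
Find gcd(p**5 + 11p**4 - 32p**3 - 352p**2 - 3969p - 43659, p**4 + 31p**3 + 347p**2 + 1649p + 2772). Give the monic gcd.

Apply the Euclidean algorithm:
  p**5 + 11p**4 - 32p**3 - 352p**2 - 3969p - 43659 = (p - 20)(p**4 + 31p**3 + 347p**2 + 1649p + 2772) + (241p**3 + 4939p**2 + 26239p + 11781)
  p**4 + 31p**3 + 347p**2 + 1649p + 2772 = ((1/241)p + 2532/58081)(241p**3 + 4939p**2 + 26239p + 11781) + ((1324960/58081)p**2 + (26499200/58081)p + 131171040/58081)
  241p**3 + 4939p**2 + 26239p + 11781 = ((13997521/1324960)p + 987377/189280)((1324960/58081)p**2 + (26499200/58081)p + 131171040/58081) + (0)
Last nonzero remainder: (1324960/58081)p**2 + (26499200/58081)p + 131171040/58081. Dividing through by 1324960/58081 gives the monic gcd p**2 + 20p + 99.

p**2 + 20p + 99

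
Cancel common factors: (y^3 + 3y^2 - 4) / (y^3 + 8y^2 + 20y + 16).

(y - 1)/(y + 4)

Euclidean algorithm in ℚ[y]:
  y^3 + 3y^2 - 4 = (y^3 + 8y^2 + 20y + 16) + (-5y^2 - 20y - 20)
  y^3 + 8y^2 + 20y + 16 = (-(1/5)y - 4/5)(-5y^2 - 20y - 20) + (0)
Last nonzero remainder: -5y^2 - 20y - 20. Dividing through by -5 gives the monic gcd y^2 + 4y + 4.
Cancel y^2 + 4y + 4 from numerator and denominator to get the reduced form.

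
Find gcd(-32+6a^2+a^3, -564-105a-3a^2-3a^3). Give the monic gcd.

By polynomial division,
  a^3+6a^2-32 = (-1/3)(-3a^3-3a^2-105a-564) + (5a^2-35a-220)
  -3a^3-3a^2-105a-564 = (-(3/5)a-24/5)(5a^2-35a-220) + (-405a-1620)
  5a^2-35a-220 = (-(1/81)a+11/81)(-405a-1620) + (0)
Last nonzero remainder: -405a-1620. Dividing through by -405 gives the monic gcd a+4.

4+a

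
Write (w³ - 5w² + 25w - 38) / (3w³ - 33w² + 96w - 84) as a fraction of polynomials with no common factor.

Apply the Euclidean algorithm:
  w³ - 5w² + 25w - 38 = (1/3)(3w³ - 33w² + 96w - 84) + (6w² - 7w - 10)
  3w³ - 33w² + 96w - 84 = ((1/2)w - 59/12)(6w² - 7w - 10) + ((799/12)w - 799/6)
  6w² - 7w - 10 = ((72/799)w + 60/799)((799/12)w - 799/6) + (0)
Last nonzero remainder: (799/12)w - 799/6. Dividing through by 799/12 gives the monic gcd w - 2.
Cancel w - 2 from numerator and denominator to get the reduced form.

(w² - 3w + 19)/(3w² - 27w + 42)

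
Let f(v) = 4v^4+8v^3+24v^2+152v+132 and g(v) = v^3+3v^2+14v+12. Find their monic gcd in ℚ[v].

v+1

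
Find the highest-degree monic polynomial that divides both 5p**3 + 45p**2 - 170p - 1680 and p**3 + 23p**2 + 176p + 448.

p**2 + 15p + 56

Apply the Euclidean algorithm:
  5p**3 + 45p**2 - 170p - 1680 = (5)(p**3 + 23p**2 + 176p + 448) + (-70p**2 - 1050p - 3920)
  p**3 + 23p**2 + 176p + 448 = (-(1/70)p - 4/35)(-70p**2 - 1050p - 3920) + (0)
Last nonzero remainder: -70p**2 - 1050p - 3920. Dividing through by -70 gives the monic gcd p**2 + 15p + 56.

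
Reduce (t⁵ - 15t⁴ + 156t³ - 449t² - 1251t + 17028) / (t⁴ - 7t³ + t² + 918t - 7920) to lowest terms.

(t³ - 6t² + 3t + 172)/(t² + 2t - 80)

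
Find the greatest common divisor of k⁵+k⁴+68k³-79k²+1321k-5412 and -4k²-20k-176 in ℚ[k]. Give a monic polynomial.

k²+5k+44

Apply the Euclidean algorithm:
  k⁵+k⁴+68k³-79k²+1321k-5412 = (-(1/4)k³+k²-11k+123/4)(-4k²-20k-176) + (0)
Last nonzero remainder: -4k²-20k-176. Dividing through by -4 gives the monic gcd k²+5k+44.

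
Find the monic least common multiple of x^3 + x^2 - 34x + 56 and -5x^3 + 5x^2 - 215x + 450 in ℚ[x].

Repeated division with remainder:
  x^3 + x^2 - 34x + 56 = (-1/5)(-5x^3 + 5x^2 - 215x + 450) + (2x^2 - 77x + 146)
  -5x^3 + 5x^2 - 215x + 450 = (-(5/2)x - 375/4)(2x^2 - 77x + 146) + (-(28275/4)x + 28275/2)
  2x^2 - 77x + 146 = (-(8/28275)x + 292/28275)(-(28275/4)x + 28275/2) + (0)
Last nonzero remainder: -(28275/4)x + 28275/2. Dividing through by -28275/4 gives the monic gcd x - 2.
Then lcm(f, g) = f·g / gcd(f, g); expanding and making the result monic gives the answer.

x^5 + 2x^4 + 12x^3 + 67x^2 - 1474x + 2520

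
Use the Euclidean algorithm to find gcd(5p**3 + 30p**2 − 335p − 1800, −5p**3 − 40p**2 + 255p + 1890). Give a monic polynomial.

Repeated division with remainder:
  5p**3 + 30p**2 − 335p − 1800 = (−1)(−5p**3 − 40p**2 + 255p + 1890) + (−10p**2 − 80p + 90)
  −5p**3 − 40p**2 + 255p + 1890 = ((1/2)p)(−10p**2 − 80p + 90) + (210p + 1890)
  −10p**2 − 80p + 90 = (−(1/21)p + 1/21)(210p + 1890) + (0)
Last nonzero remainder: 210p + 1890. Dividing through by 210 gives the monic gcd p + 9.

p + 9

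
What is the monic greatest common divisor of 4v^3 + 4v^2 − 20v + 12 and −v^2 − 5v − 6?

v + 3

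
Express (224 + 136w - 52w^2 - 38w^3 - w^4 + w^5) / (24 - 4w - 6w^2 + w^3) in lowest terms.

Repeated division with remainder:
  w^5 - w^4 - 38w^3 - 52w^2 + 136w + 224 = (w^2 + 5w - 4)(w^3 - 6w^2 - 4w + 24) + (-80w^2 + 320)
  w^3 - 6w^2 - 4w + 24 = (-(1/80)w + 3/40)(-80w^2 + 320) + (0)
Last nonzero remainder: -80w^2 + 320. Dividing through by -80 gives the monic gcd w^2 - 4.
Cancel w^2 - 4 from numerator and denominator to get the reduced form.

(-56 - 34w - w^2 + w^3)/(-6 + w)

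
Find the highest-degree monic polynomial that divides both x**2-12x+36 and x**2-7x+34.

1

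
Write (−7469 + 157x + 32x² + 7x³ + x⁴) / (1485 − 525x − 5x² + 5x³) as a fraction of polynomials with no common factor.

Euclidean algorithm in ℚ[x]:
  x⁴ + 7x³ + 32x² + 157x − 7469 = ((1/5)x + 8/5)(5x³ − 5x² − 525x + 1485) + (145x² + 700x − 9845)
  5x³ − 5x² − 525x + 1485 = ((1/29)x − 169/841)(145x² + 700x − 9845) + (−(37720/841)x − 414920/841)
  145x² + 700x − 9845 = (−(24389/7544)x + 150539/7544)(−(37720/841)x − 414920/841) + (0)
Last nonzero remainder: −(37720/841)x − 414920/841. Dividing through by −37720/841 gives the monic gcd x + 11.
Cancel x + 11 from numerator and denominator to get the reduced form.

(−679 + 76x − 4x² + x³)/(135 − 60x + 5x²)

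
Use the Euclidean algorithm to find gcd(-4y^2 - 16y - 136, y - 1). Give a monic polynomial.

1

Repeated division with remainder:
  -4y^2 - 16y - 136 = (-4y - 20)(y - 1) + (-156)
  y - 1 = (-(1/156)y + 1/156)(-156) + (0)
The last nonzero remainder is the constant -156, so the polynomials are coprime and gcd = 1.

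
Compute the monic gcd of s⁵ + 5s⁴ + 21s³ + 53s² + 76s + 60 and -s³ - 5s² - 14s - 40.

Repeated division with remainder:
  s⁵ + 5s⁴ + 21s³ + 53s² + 76s + 60 = (-s² - 7)(-s³ - 5s² - 14s - 40) + (-22s² - 22s - 220)
  -s³ - 5s² - 14s - 40 = ((1/22)s + 2/11)(-22s² - 22s - 220) + (0)
Last nonzero remainder: -22s² - 22s - 220. Dividing through by -22 gives the monic gcd s² + s + 10.

s² + s + 10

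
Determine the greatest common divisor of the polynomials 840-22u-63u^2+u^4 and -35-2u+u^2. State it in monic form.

-35-2u+u^2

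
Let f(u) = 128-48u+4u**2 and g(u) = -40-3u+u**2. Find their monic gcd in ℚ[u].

By polynomial division,
  4u**2-48u+128 = (4)(u**2-3u-40) + (-36u+288)
  u**2-3u-40 = (-(1/36)u-5/36)(-36u+288) + (0)
Last nonzero remainder: -36u+288. Dividing through by -36 gives the monic gcd u-8.

-8+u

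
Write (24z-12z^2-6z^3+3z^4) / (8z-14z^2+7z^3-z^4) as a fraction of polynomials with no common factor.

(12-3z^2)/(4-5z+z^2)

Repeated division with remainder:
  3z^4-6z^3-12z^2+24z = (-3)(-z^4+7z^3-14z^2+8z) + (15z^3-54z^2+48z)
  -z^4+7z^3-14z^2+8z = (-(1/15)z+17/75)(15z^3-54z^2+48z) + ((36/25)z^2-(72/25)z)
  15z^3-54z^2+48z = ((125/12)z-50/3)((36/25)z^2-(72/25)z) + (0)
Last nonzero remainder: (36/25)z^2-(72/25)z. Dividing through by 36/25 gives the monic gcd z^2-2z.
Cancel z^2-2z from numerator and denominator to get the reduced form.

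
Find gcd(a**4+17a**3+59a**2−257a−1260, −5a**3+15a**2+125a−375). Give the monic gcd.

Repeated division with remainder:
  a**4+17a**3+59a**2−257a−1260 = (−(1/5)a−4)(−5a**3+15a**2+125a−375) + (144a**2+168a−2760)
  −5a**3+15a**2+125a−375 = (−(5/144)a+125/864)(144a**2+168a−2760) + ((175/36)a+875/36)
  144a**2+168a−2760 = ((5184/175)a−19872/175)((175/36)a+875/36) + (0)
Last nonzero remainder: (175/36)a+875/36. Dividing through by 175/36 gives the monic gcd a+5.

a+5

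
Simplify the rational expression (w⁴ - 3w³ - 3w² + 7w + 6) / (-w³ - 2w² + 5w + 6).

Euclidean algorithm in ℚ[w]:
  w⁴ - 3w³ - 3w² + 7w + 6 = (-w + 5)(-w³ - 2w² + 5w + 6) + (12w² - 12w - 24)
  -w³ - 2w² + 5w + 6 = (-(1/12)w - 1/4)(12w² - 12w - 24) + (0)
Last nonzero remainder: 12w² - 12w - 24. Dividing through by 12 gives the monic gcd w² - w - 2.
Cancel w² - w - 2 from numerator and denominator to get the reduced form.

(-w² + 2w + 3)/(w + 3)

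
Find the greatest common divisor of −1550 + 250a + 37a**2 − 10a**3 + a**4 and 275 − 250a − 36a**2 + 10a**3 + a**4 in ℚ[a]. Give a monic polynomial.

Repeated division with remainder:
  a**4 − 10a**3 + 37a**2 + 250a − 1550 = (a**4 + 10a**3 − 36a**2 − 250a + 275) + (−20a**3 + 73a**2 + 500a − 1825)
  a**4 + 10a**3 − 36a**2 − 250a + 275 = (−(1/20)a − 273/400)(−20a**3 + 73a**2 + 500a − 1825) + ((15529/400)a**2 − 15529/16)
  −20a**3 + 73a**2 + 500a − 1825 = (−(8000/15529)a + 29200/15529)((15529/400)a**2 − 15529/16) + (0)
Last nonzero remainder: (15529/400)a**2 − 15529/16. Dividing through by 15529/400 gives the monic gcd a**2 − 25.

−25 + a**2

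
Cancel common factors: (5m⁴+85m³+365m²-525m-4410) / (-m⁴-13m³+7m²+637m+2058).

(-5m+15)/(m-7)

Euclidean algorithm in ℚ[m]:
  5m⁴+85m³+365m²-525m-4410 = (-5)(-m⁴-13m³+7m²+637m+2058) + (20m³+400m²+2660m+5880)
  -m⁴-13m³+7m²+637m+2058 = (-(1/20)m+7/20)(20m³+400m²+2660m+5880) + (0)
Last nonzero remainder: 20m³+400m²+2660m+5880. Dividing through by 20 gives the monic gcd m³+20m²+133m+294.
Cancel m³+20m²+133m+294 from numerator and denominator to get the reduced form.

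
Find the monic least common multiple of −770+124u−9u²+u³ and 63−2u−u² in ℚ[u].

By polynomial division,
  u³−9u²+124u−770 = (−u+11)(−u²−2u+63) + (209u−1463)
  −u²−2u+63 = (−(1/209)u−9/209)(209u−1463) + (0)
Last nonzero remainder: 209u−1463. Dividing through by 209 gives the monic gcd u−7.
Then lcm(f, g) = f·g / gcd(f, g); expanding and making the result monic gives the answer.

−6930+346u+43u²+u⁴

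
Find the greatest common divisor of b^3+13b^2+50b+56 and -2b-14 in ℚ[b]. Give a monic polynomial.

Repeated division with remainder:
  b^3+13b^2+50b+56 = (-(1/2)b^2-3b-4)(-2b-14) + (0)
Last nonzero remainder: -2b-14. Dividing through by -2 gives the monic gcd b+7.

b+7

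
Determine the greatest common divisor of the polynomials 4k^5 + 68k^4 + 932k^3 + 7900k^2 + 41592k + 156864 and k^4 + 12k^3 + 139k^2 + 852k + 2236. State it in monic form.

k^2 + 3k + 86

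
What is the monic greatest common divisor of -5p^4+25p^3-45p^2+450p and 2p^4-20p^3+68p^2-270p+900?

p^3-5p^2+9p-90

Euclidean algorithm in ℚ[p]:
  -5p^4+25p^3-45p^2+450p = (-5/2)(2p^4-20p^3+68p^2-270p+900) + (-25p^3+125p^2-225p+2250)
  2p^4-20p^3+68p^2-270p+900 = (-(2/25)p+2/5)(-25p^3+125p^2-225p+2250) + (0)
Last nonzero remainder: -25p^3+125p^2-225p+2250. Dividing through by -25 gives the monic gcd p^3-5p^2+9p-90.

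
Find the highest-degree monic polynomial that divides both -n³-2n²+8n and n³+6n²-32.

n²+2n-8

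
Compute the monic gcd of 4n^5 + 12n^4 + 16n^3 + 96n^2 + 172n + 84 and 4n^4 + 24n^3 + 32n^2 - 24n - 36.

Repeated division with remainder:
  4n^5 + 12n^4 + 16n^3 + 96n^2 + 172n + 84 = (n - 3)(4n^4 + 24n^3 + 32n^2 - 24n - 36) + (56n^3 + 216n^2 + 136n - 24)
  4n^4 + 24n^3 + 32n^2 - 24n - 36 = ((1/14)n + 15/98)(56n^3 + 216n^2 + 136n - 24) + (-(528/49)n^2 - (2112/49)n - 1584/49)
  56n^3 + 216n^2 + 136n - 24 = (-(343/66)n + 49/66)(-(528/49)n^2 - (2112/49)n - 1584/49) + (0)
Last nonzero remainder: -(528/49)n^2 - (2112/49)n - 1584/49. Dividing through by -528/49 gives the monic gcd n^2 + 4n + 3.

n^2 + 4n + 3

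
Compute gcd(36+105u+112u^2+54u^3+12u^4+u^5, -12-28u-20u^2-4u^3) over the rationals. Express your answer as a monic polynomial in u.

3+7u+5u^2+u^3

Repeated division with remainder:
  u^5+12u^4+54u^3+112u^2+105u+36 = (-(1/4)u^2-(7/4)u-3)(-4u^3-20u^2-28u-12) + (0)
Last nonzero remainder: -4u^3-20u^2-28u-12. Dividing through by -4 gives the monic gcd u^3+5u^2+7u+3.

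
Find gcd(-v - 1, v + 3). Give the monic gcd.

Repeated division with remainder:
  -v - 1 = (-1)(v + 3) + (2)
  v + 3 = ((1/2)v + 3/2)(2) + (0)
The last nonzero remainder is the constant 2, so the polynomials are coprime and gcd = 1.

1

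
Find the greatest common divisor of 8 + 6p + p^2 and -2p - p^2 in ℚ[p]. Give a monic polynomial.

2 + p

By polynomial division,
  p^2 + 6p + 8 = (-1)(-p^2 - 2p) + (4p + 8)
  -p^2 - 2p = (-(1/4)p)(4p + 8) + (0)
Last nonzero remainder: 4p + 8. Dividing through by 4 gives the monic gcd p + 2.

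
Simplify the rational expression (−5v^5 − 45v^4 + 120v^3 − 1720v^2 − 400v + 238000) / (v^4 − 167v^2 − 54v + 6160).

(−5v^3 − 30v^2 − 140v − 3400)/(v^2 − 3v − 88)

Repeated division with remainder:
  −5v^5 − 45v^4 + 120v^3 − 1720v^2 − 400v + 238000 = (−5v − 45)(v^4 − 167v^2 − 54v + 6160) + (−715v^3 − 9505v^2 + 27970v + 515200)
  v^4 − 167v^2 − 54v + 6160 = (−(1/715)v + 1901/102245)(−715v^3 − 9505v^2 + 27970v + 515200) + ((998760/20449)v^2 + (2996280/20449)v − 69913200/20449)
  −715v^3 − 9505v^2 + 27970v + 515200 = (−(2924207/199752)v − 3762616/24969)((998760/20449)v^2 + (2996280/20449)v − 69913200/20449) + (0)
Last nonzero remainder: (998760/20449)v^2 + (2996280/20449)v − 69913200/20449. Dividing through by 998760/20449 gives the monic gcd v^2 + 3v − 70.
Cancel v^2 + 3v − 70 from numerator and denominator to get the reduced form.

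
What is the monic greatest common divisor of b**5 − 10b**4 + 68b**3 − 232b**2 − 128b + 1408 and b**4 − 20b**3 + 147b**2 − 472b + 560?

b**2 − 8b + 16

Euclidean algorithm in ℚ[b]:
  b**5 − 10b**4 + 68b**3 − 232b**2 − 128b + 1408 = (b + 10)(b**4 − 20b**3 + 147b**2 − 472b + 560) + (121b**3 − 1230b**2 + 4032b − 4192)
  b**4 − 20b**3 + 147b**2 − 472b + 560 = ((1/121)b − 1190/14641)(121b**3 − 1230b**2 + 4032b − 4192) + ((200655/14641)b**2 − (1605240/14641)b + 3210480/14641)
  121b**3 − 1230b**2 + 4032b − 4192 = ((1771561/200655)b − 3835942/200655)((200655/14641)b**2 − (1605240/14641)b + 3210480/14641) + (0)
Last nonzero remainder: (200655/14641)b**2 − (1605240/14641)b + 3210480/14641. Dividing through by 200655/14641 gives the monic gcd b**2 − 8b + 16.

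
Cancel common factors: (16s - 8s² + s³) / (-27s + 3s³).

By polynomial division,
  s³ - 8s² + 16s = (1/3)(3s³ - 27s) + (-8s² + 25s)
  3s³ - 27s = (-(3/8)s - 75/64)(-8s² + 25s) + ((147/64)s)
  -8s² + 25s = (-(512/147)s + 1600/147)((147/64)s) + (0)
Last nonzero remainder: (147/64)s. Dividing through by 147/64 gives the monic gcd s.
Cancel s from numerator and denominator to get the reduced form.

(16 - 8s + s²)/(-27 + 3s²)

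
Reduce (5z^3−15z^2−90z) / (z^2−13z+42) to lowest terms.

(5z^2+15z)/(z−7)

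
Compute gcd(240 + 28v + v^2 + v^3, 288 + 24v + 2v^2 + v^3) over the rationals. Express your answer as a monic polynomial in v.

Apply the Euclidean algorithm:
  v^3 + v^2 + 28v + 240 = (v^3 + 2v^2 + 24v + 288) + (-v^2 + 4v - 48)
  v^3 + 2v^2 + 24v + 288 = (-v - 6)(-v^2 + 4v - 48) + (0)
Last nonzero remainder: -v^2 + 4v - 48. Dividing through by -1 gives the monic gcd v^2 - 4v + 48.

48 - 4v + v^2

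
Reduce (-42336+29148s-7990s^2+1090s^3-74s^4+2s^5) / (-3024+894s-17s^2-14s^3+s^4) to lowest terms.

(112-30s+2s^2)/(8+s)

Apply the Euclidean algorithm:
  2s^5-74s^4+1090s^3-7990s^2+29148s-42336 = (2s-46)(s^4-14s^3-17s^2+894s-3024) + (480s^3-10560s^2+76320s-181440)
  s^4-14s^3-17s^2+894s-3024 = ((1/480)s+1/60)(480s^3-10560s^2+76320s-181440) + (0)
Last nonzero remainder: 480s^3-10560s^2+76320s-181440. Dividing through by 480 gives the monic gcd s^3-22s^2+159s-378.
Cancel s^3-22s^2+159s-378 from numerator and denominator to get the reduced form.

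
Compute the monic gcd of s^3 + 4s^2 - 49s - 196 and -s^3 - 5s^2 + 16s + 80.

s + 4

By polynomial division,
  s^3 + 4s^2 - 49s - 196 = (-1)(-s^3 - 5s^2 + 16s + 80) + (-s^2 - 33s - 116)
  -s^3 - 5s^2 + 16s + 80 = (s - 28)(-s^2 - 33s - 116) + (-792s - 3168)
  -s^2 - 33s - 116 = ((1/792)s + 29/792)(-792s - 3168) + (0)
Last nonzero remainder: -792s - 3168. Dividing through by -792 gives the monic gcd s + 4.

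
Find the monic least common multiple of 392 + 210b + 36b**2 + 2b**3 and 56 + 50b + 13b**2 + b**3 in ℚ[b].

Apply the Euclidean algorithm:
  2b**3 + 36b**2 + 210b + 392 = (2)(b**3 + 13b**2 + 50b + 56) + (10b**2 + 110b + 280)
  b**3 + 13b**2 + 50b + 56 = ((1/10)b + 1/5)(10b**2 + 110b + 280) + (0)
Last nonzero remainder: 10b**2 + 110b + 280. Dividing through by 10 gives the monic gcd b**2 + 11b + 28.
Then lcm(f, g) = f·g / gcd(f, g); expanding and making the result monic gives the answer.

392 + 406b + 141b**2 + 20b**3 + b**4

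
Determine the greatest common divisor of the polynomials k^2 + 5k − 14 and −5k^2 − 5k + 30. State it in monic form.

Apply the Euclidean algorithm:
  k^2 + 5k − 14 = (−1/5)(−5k^2 − 5k + 30) + (4k − 8)
  −5k^2 − 5k + 30 = (−(5/4)k − 15/4)(4k − 8) + (0)
Last nonzero remainder: 4k − 8. Dividing through by 4 gives the monic gcd k − 2.

k − 2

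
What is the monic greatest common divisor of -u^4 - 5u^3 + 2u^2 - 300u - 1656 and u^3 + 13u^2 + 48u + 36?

Repeated division with remainder:
  -u^4 - 5u^3 + 2u^2 - 300u - 1656 = (-u + 8)(u^3 + 13u^2 + 48u + 36) + (-54u^2 - 648u - 1944)
  u^3 + 13u^2 + 48u + 36 = (-(1/54)u - 1/54)(-54u^2 - 648u - 1944) + (0)
Last nonzero remainder: -54u^2 - 648u - 1944. Dividing through by -54 gives the monic gcd u^2 + 12u + 36.

u^2 + 12u + 36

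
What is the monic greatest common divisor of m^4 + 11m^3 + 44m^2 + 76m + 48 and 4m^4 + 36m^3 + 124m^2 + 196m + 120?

m^2 + 5m + 6

By polynomial division,
  m^4 + 11m^3 + 44m^2 + 76m + 48 = (1/4)(4m^4 + 36m^3 + 124m^2 + 196m + 120) + (2m^3 + 13m^2 + 27m + 18)
  4m^4 + 36m^3 + 124m^2 + 196m + 120 = (2m + 5)(2m^3 + 13m^2 + 27m + 18) + (5m^2 + 25m + 30)
  2m^3 + 13m^2 + 27m + 18 = ((2/5)m + 3/5)(5m^2 + 25m + 30) + (0)
Last nonzero remainder: 5m^2 + 25m + 30. Dividing through by 5 gives the monic gcd m^2 + 5m + 6.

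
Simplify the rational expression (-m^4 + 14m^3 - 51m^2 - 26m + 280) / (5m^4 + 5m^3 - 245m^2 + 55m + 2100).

(-m^2 + 5m + 14)/(5m^2 + 50m + 105)

Euclidean algorithm in ℚ[m]:
  -m^4 + 14m^3 - 51m^2 - 26m + 280 = (-1/5)(5m^4 + 5m^3 - 245m^2 + 55m + 2100) + (15m^3 - 100m^2 - 15m + 700)
  5m^4 + 5m^3 - 245m^2 + 55m + 2100 = ((1/3)m + 23/9)(15m^3 - 100m^2 - 15m + 700) + ((140/9)m^2 - 140m + 2800/9)
  15m^3 - 100m^2 - 15m + 700 = ((27/28)m + 9/4)((140/9)m^2 - 140m + 2800/9) + (0)
Last nonzero remainder: (140/9)m^2 - 140m + 2800/9. Dividing through by 140/9 gives the monic gcd m^2 - 9m + 20.
Cancel m^2 - 9m + 20 from numerator and denominator to get the reduced form.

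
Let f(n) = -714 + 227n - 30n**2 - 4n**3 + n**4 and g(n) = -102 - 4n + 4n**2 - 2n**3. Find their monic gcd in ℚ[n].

Euclidean algorithm in ℚ[n]:
  n**4 - 4n**3 - 30n**2 + 227n - 714 = (-(1/2)n + 1)(-2n**3 + 4n**2 - 4n - 102) + (-36n**2 + 180n - 612)
  -2n**3 + 4n**2 - 4n - 102 = ((1/18)n + 1/6)(-36n**2 + 180n - 612) + (0)
Last nonzero remainder: -36n**2 + 180n - 612. Dividing through by -36 gives the monic gcd n**2 - 5n + 17.

17 - 5n + n**2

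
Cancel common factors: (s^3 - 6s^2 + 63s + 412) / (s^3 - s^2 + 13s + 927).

(s + 4)/(s + 9)

Apply the Euclidean algorithm:
  s^3 - 6s^2 + 63s + 412 = (s^3 - s^2 + 13s + 927) + (-5s^2 + 50s - 515)
  s^3 - s^2 + 13s + 927 = (-(1/5)s - 9/5)(-5s^2 + 50s - 515) + (0)
Last nonzero remainder: -5s^2 + 50s - 515. Dividing through by -5 gives the monic gcd s^2 - 10s + 103.
Cancel s^2 - 10s + 103 from numerator and denominator to get the reduced form.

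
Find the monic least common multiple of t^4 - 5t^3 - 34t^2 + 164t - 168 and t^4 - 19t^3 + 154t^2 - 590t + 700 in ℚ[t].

t^6 - 15t^5 + 66t^4 + 254t^3 - 3508t^2 + 9880t - 8400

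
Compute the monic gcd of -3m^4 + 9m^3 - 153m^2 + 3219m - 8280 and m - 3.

m - 3

Apply the Euclidean algorithm:
  -3m^4 + 9m^3 - 153m^2 + 3219m - 8280 = (-3m^3 - 153m + 2760)(m - 3) + (0)
The last nonzero remainder m - 3 is already monic.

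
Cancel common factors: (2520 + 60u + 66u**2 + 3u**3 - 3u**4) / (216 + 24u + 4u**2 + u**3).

(420 - 60u + 21u**2 - 3u**3)/(36 - 2u + u**2)

By polynomial division,
  -3u**4 + 3u**3 + 66u**2 + 60u + 2520 = (-3u + 15)(u**3 + 4u**2 + 24u + 216) + (78u**2 + 348u - 720)
  u**3 + 4u**2 + 24u + 216 = ((1/78)u - 1/169)(78u**2 + 348u - 720) + ((5964/169)u + 35784/169)
  78u**2 + 348u - 720 = ((2197/994)u - 1690/497)((5964/169)u + 35784/169) + (0)
Last nonzero remainder: (5964/169)u + 35784/169. Dividing through by 5964/169 gives the monic gcd u + 6.
Cancel u + 6 from numerator and denominator to get the reduced form.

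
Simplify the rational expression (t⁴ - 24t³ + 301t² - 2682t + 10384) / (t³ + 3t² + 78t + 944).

By polynomial division,
  t⁴ - 24t³ + 301t² - 2682t + 10384 = (t - 27)(t³ + 3t² + 78t + 944) + (304t² - 1520t + 35872)
  t³ + 3t² + 78t + 944 = ((1/304)t + 1/38)(304t² - 1520t + 35872) + (0)
Last nonzero remainder: 304t² - 1520t + 35872. Dividing through by 304 gives the monic gcd t² - 5t + 118.
Cancel t² - 5t + 118 from numerator and denominator to get the reduced form.

(t² - 19t + 88)/(t + 8)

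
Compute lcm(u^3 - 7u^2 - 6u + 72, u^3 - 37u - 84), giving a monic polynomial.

Apply the Euclidean algorithm:
  u^3 - 7u^2 - 6u + 72 = (u^3 - 37u - 84) + (-7u^2 + 31u + 156)
  u^3 - 37u - 84 = (-(1/7)u - 31/49)(-7u^2 + 31u + 156) + ((240/49)u + 720/49)
  -7u^2 + 31u + 156 = (-(343/240)u + 637/60)((240/49)u + 720/49) + (0)
Last nonzero remainder: (240/49)u + 720/49. Dividing through by 240/49 gives the monic gcd u + 3.
Then lcm(f, g) = f·g / gcd(f, g); expanding and making the result monic gives the answer.

u^5 - 10u^4 - 13u^3 + 286u^2 - 48u - 2016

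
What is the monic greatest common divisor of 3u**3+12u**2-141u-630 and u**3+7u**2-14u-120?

Repeated division with remainder:
  3u**3+12u**2-141u-630 = (3)(u**3+7u**2-14u-120) + (-9u**2-99u-270)
  u**3+7u**2-14u-120 = (-(1/9)u+4/9)(-9u**2-99u-270) + (0)
Last nonzero remainder: -9u**2-99u-270. Dividing through by -9 gives the monic gcd u**2+11u+30.

u**2+11u+30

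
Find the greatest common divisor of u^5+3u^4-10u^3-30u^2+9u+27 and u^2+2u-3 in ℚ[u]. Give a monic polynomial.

u^2+2u-3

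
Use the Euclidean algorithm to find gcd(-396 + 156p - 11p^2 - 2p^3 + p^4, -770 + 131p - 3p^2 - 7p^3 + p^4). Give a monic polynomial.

Repeated division with remainder:
  p^4 - 2p^3 - 11p^2 + 156p - 396 = (p^4 - 7p^3 - 3p^2 + 131p - 770) + (5p^3 - 8p^2 + 25p + 374)
  p^4 - 7p^3 - 3p^2 + 131p - 770 = ((1/5)p - 27/25)(5p^3 - 8p^2 + 25p + 374) + (-(416/25)p^2 + (416/5)p - 9152/25)
  5p^3 - 8p^2 + 25p + 374 = (-(125/416)p - 425/416)(-(416/25)p^2 + (416/5)p - 9152/25) + (0)
Last nonzero remainder: -(416/25)p^2 + (416/5)p - 9152/25. Dividing through by -416/25 gives the monic gcd p^2 - 5p + 22.

22 - 5p + p^2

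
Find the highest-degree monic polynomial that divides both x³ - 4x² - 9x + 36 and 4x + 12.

x + 3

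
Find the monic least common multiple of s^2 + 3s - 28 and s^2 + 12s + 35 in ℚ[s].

s^3 + 8s^2 - 13s - 140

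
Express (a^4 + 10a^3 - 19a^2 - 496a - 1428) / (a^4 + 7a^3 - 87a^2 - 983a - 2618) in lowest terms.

By polynomial division,
  a^4 + 10a^3 - 19a^2 - 496a - 1428 = (a^4 + 7a^3 - 87a^2 - 983a - 2618) + (3a^3 + 68a^2 + 487a + 1190)
  a^4 + 7a^3 - 87a^2 - 983a - 2618 = ((1/3)a - 47/9)(3a^3 + 68a^2 + 487a + 1190) + ((952/9)a^2 + (10472/9)a + 32368/9)
  3a^3 + 68a^2 + 487a + 1190 = ((27/952)a + 45/136)((952/9)a^2 + (10472/9)a + 32368/9) + (0)
Last nonzero remainder: (952/9)a^2 + (10472/9)a + 32368/9. Dividing through by 952/9 gives the monic gcd a^2 + 11a + 34.
Cancel a^2 + 11a + 34 from numerator and denominator to get the reduced form.

(a^2 - a - 42)/(a^2 - 4a - 77)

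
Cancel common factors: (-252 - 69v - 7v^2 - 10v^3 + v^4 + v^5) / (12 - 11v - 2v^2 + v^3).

Euclidean algorithm in ℚ[v]:
  v^5 + v^4 - 10v^3 - 7v^2 - 69v - 252 = (v^2 + 3v + 7)(v^3 - 2v^2 - 11v + 12) + (28v^2 - 28v - 336)
  v^3 - 2v^2 - 11v + 12 = ((1/28)v - 1/28)(28v^2 - 28v - 336) + (0)
Last nonzero remainder: 28v^2 - 28v - 336. Dividing through by 28 gives the monic gcd v^2 - v - 12.
Cancel v^2 - v - 12 from numerator and denominator to get the reduced form.

(21 + 4v + 2v^2 + v^3)/(-1 + v)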